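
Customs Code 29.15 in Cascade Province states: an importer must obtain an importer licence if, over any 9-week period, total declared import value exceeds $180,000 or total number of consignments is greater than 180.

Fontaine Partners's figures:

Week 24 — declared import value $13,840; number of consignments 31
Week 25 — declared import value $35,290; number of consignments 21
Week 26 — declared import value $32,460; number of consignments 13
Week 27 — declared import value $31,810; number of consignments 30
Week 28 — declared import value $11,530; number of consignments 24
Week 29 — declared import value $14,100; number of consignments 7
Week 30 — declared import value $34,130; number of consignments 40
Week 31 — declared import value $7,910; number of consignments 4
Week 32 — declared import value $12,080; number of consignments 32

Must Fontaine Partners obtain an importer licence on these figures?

Total declared import value: $13,840 + $35,290 + $32,460 + $31,810 + $11,530 + $14,100 + $34,130 + $7,910 + $12,080 = $193,150 (> $180,000).
Total number of consignments: 31 + 21 + 13 + 30 + 24 + 7 + 40 + 4 + 32 = 202 (> 180).
The test is 'or': at least one threshold is exceeded.

Yes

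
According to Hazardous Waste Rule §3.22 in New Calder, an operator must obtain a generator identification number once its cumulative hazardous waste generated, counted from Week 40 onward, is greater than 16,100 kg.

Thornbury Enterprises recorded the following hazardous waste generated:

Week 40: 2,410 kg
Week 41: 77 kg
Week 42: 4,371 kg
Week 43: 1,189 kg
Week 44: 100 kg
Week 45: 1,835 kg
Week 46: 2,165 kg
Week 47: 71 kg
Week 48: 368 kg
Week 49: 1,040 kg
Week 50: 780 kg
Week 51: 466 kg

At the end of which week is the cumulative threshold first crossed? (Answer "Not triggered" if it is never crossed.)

Through Week 40: 2,410 kg
Through Week 41: 2,487 kg
Through Week 42: 6,858 kg
Through Week 43: 8,047 kg
Through Week 44: 8,147 kg
Through Week 45: 9,982 kg
Through Week 46: 12,147 kg
Through Week 47: 12,218 kg
Through Week 48: 12,586 kg
Through Week 49: 13,626 kg
Through Week 50: 14,406 kg
Through Week 51: 14,872 kg
Final cumulative total 14,872 kg ≤ 16,100 kg; the threshold is never exceeded.

Not triggered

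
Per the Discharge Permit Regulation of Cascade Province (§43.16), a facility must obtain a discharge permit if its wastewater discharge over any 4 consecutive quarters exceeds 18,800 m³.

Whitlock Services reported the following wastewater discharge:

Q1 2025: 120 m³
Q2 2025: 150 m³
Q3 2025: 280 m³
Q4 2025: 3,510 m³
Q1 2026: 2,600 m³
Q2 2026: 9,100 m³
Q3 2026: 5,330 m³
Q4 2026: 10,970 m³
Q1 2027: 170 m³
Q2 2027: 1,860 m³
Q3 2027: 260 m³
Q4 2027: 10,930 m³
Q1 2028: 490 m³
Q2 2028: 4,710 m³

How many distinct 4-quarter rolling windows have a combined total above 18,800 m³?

3

Q1 2025–Q4 2025: 120 m³ + 150 m³ + 280 m³ + 3,510 m³ = 4,060 m³ (under)
Q2 2025–Q1 2026: 150 m³ + 280 m³ + 3,510 m³ + 2,600 m³ = 6,540 m³ (under)
Q3 2025–Q2 2026: 280 m³ + 3,510 m³ + 2,600 m³ + 9,100 m³ = 15,490 m³ (under)
Q4 2025–Q3 2026: 3,510 m³ + 2,600 m³ + 9,100 m³ + 5,330 m³ = 20,540 m³ (over)
Q1 2026–Q4 2026: 2,600 m³ + 9,100 m³ + 5,330 m³ + 10,970 m³ = 28,000 m³ (over)
Q2 2026–Q1 2027: 9,100 m³ + 5,330 m³ + 10,970 m³ + 170 m³ = 25,570 m³ (over)
Q3 2026–Q2 2027: 5,330 m³ + 10,970 m³ + 170 m³ + 1,860 m³ = 18,330 m³ (under)
Q4 2026–Q3 2027: 10,970 m³ + 170 m³ + 1,860 m³ + 260 m³ = 13,260 m³ (under)
Q1 2027–Q4 2027: 170 m³ + 1,860 m³ + 260 m³ + 10,930 m³ = 13,220 m³ (under)
Q2 2027–Q1 2028: 1,860 m³ + 260 m³ + 10,930 m³ + 490 m³ = 13,540 m³ (under)
Q3 2027–Q2 2028: 260 m³ + 10,930 m³ + 490 m³ + 4,710 m³ = 16,390 m³ (under)
3 windows exceed the threshold.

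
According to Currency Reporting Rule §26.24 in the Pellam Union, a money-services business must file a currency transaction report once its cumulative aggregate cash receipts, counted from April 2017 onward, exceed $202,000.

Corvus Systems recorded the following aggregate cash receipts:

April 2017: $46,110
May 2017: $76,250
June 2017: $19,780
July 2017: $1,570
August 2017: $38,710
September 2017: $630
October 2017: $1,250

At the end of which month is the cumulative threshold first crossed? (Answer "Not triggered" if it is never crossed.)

Through April 2017: $46,110
Through May 2017: $122,360
Through June 2017: $142,140
Through July 2017: $143,710
Through August 2017: $182,420
Through September 2017: $183,050
Through October 2017: $184,300
Final cumulative total $184,300 ≤ $202,000; the threshold is never exceeded.

Not triggered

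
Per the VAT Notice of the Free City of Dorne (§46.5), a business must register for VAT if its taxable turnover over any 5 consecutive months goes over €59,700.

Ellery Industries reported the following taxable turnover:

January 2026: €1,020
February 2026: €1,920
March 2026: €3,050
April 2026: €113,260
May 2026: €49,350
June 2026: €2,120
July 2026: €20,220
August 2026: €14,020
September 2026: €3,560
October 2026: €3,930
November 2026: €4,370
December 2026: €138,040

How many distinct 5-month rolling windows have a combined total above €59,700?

January 2026–May 2026: €1,020 + €1,920 + €3,050 + €113,260 + €49,350 = €168,600 (over)
February 2026–June 2026: €1,920 + €3,050 + €113,260 + €49,350 + €2,120 = €169,700 (over)
March 2026–July 2026: €3,050 + €113,260 + €49,350 + €2,120 + €20,220 = €188,000 (over)
April 2026–August 2026: €113,260 + €49,350 + €2,120 + €20,220 + €14,020 = €198,970 (over)
May 2026–September 2026: €49,350 + €2,120 + €20,220 + €14,020 + €3,560 = €89,270 (over)
June 2026–October 2026: €2,120 + €20,220 + €14,020 + €3,560 + €3,930 = €43,850 (under)
July 2026–November 2026: €20,220 + €14,020 + €3,560 + €3,930 + €4,370 = €46,100 (under)
August 2026–December 2026: €14,020 + €3,560 + €3,930 + €4,370 + €138,040 = €163,920 (over)
6 windows exceed the threshold.

6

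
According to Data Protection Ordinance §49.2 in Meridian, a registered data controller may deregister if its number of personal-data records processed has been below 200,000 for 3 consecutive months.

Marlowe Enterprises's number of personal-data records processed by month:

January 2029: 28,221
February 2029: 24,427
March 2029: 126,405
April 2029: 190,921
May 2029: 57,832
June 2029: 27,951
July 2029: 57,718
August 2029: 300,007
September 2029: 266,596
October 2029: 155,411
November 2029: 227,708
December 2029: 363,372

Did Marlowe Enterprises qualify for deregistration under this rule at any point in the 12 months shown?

Yes

Months below 200,000: January 2029, February 2029, March 2029, April 2029, May 2029, June 2029, July 2029, October 2029.
Longest run of consecutive months below the threshold: 7.
7 ≥ 3, so Marlowe Enterprises became eligible.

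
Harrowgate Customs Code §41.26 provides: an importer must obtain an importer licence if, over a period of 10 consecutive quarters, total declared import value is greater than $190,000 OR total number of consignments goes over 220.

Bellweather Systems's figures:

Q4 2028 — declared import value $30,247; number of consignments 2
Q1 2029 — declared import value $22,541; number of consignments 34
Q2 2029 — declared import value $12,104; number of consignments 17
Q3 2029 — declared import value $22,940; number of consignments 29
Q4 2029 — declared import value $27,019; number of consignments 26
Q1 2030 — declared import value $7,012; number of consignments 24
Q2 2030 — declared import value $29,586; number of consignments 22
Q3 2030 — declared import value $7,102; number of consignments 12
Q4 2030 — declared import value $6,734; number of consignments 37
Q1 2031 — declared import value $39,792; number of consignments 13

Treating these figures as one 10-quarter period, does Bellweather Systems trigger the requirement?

Total declared import value: $30,247 + $22,541 + $12,104 + $22,940 + $27,019 + $7,012 + $29,586 + $7,102 + $6,734 + $39,792 = $205,077 (> $190,000).
Total number of consignments: 2 + 34 + 17 + 29 + 26 + 24 + 22 + 12 + 37 + 13 = 216 (≤ 220).
The test is 'or': at least one threshold is exceeded.

Yes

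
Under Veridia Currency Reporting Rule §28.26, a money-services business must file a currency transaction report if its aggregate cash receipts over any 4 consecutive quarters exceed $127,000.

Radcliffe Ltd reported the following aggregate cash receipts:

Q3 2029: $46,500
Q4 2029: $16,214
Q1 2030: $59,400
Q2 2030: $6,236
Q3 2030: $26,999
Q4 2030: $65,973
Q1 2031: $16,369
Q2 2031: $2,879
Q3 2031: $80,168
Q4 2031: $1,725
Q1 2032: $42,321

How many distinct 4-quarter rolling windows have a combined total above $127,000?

4

Q3 2029–Q2 2030: $46,500 + $16,214 + $59,400 + $6,236 = $128,350 (over)
Q4 2029–Q3 2030: $16,214 + $59,400 + $6,236 + $26,999 = $108,849 (under)
Q1 2030–Q4 2030: $59,400 + $6,236 + $26,999 + $65,973 = $158,608 (over)
Q2 2030–Q1 2031: $6,236 + $26,999 + $65,973 + $16,369 = $115,577 (under)
Q3 2030–Q2 2031: $26,999 + $65,973 + $16,369 + $2,879 = $112,220 (under)
Q4 2030–Q3 2031: $65,973 + $16,369 + $2,879 + $80,168 = $165,389 (over)
Q1 2031–Q4 2031: $16,369 + $2,879 + $80,168 + $1,725 = $101,141 (under)
Q2 2031–Q1 2032: $2,879 + $80,168 + $1,725 + $42,321 = $127,093 (over)
4 windows exceed the threshold.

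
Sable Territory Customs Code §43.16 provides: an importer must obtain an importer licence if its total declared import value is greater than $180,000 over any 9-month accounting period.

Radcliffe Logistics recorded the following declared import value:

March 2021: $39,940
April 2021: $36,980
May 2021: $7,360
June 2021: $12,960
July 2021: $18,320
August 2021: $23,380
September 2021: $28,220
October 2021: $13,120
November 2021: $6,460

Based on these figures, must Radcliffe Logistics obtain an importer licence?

Yes

Total declared import value: $39,940 + $36,980 + $7,360 + $12,960 + $18,320 + $23,380 + $28,220 + $13,120 + $6,460 = $186,740.
$186,740 > $180,000, so the threshold is exceeded.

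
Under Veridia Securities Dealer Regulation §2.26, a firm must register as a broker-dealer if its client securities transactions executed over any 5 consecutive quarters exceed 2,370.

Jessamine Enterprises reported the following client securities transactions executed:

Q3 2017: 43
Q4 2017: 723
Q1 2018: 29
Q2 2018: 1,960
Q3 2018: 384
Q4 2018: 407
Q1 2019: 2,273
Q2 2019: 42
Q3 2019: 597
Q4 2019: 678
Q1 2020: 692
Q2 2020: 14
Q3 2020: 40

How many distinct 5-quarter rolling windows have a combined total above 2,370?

Q3 2017–Q3 2018: 43 + 723 + 29 + 1,960 + 384 = 3,139 (over)
Q4 2017–Q4 2018: 723 + 29 + 1,960 + 384 + 407 = 3,503 (over)
Q1 2018–Q1 2019: 29 + 1,960 + 384 + 407 + 2,273 = 5,053 (over)
Q2 2018–Q2 2019: 1,960 + 384 + 407 + 2,273 + 42 = 5,066 (over)
Q3 2018–Q3 2019: 384 + 407 + 2,273 + 42 + 597 = 3,703 (over)
Q4 2018–Q4 2019: 407 + 2,273 + 42 + 597 + 678 = 3,997 (over)
Q1 2019–Q1 2020: 2,273 + 42 + 597 + 678 + 692 = 4,282 (over)
Q2 2019–Q2 2020: 42 + 597 + 678 + 692 + 14 = 2,023 (under)
Q3 2019–Q3 2020: 597 + 678 + 692 + 14 + 40 = 2,021 (under)
7 windows exceed the threshold.

7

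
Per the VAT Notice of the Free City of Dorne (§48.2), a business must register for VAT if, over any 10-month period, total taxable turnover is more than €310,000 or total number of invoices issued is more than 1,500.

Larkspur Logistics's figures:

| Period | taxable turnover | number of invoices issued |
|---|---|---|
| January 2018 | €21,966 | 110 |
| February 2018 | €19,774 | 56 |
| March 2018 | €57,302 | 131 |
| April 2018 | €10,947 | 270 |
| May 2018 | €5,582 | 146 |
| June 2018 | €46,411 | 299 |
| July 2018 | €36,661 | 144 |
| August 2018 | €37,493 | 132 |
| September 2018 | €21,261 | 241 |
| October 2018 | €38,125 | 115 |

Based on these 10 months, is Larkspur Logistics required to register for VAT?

Yes

Total taxable turnover: €21,966 + €19,774 + €57,302 + €10,947 + €5,582 + €46,411 + €36,661 + €37,493 + €21,261 + €38,125 = €295,522 (≤ €310,000).
Total number of invoices issued: 110 + 56 + 131 + 270 + 146 + 299 + 144 + 132 + 241 + 115 = 1,644 (> 1,500).
The test is 'or': at least one threshold is exceeded.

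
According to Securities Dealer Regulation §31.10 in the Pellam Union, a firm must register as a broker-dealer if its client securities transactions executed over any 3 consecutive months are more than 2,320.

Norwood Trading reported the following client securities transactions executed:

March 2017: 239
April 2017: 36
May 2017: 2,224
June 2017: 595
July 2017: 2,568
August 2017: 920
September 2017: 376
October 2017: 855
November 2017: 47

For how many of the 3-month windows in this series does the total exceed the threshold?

March 2017–May 2017: 239 + 36 + 2,224 = 2,499 (over)
April 2017–June 2017: 36 + 2,224 + 595 = 2,855 (over)
May 2017–July 2017: 2,224 + 595 + 2,568 = 5,387 (over)
June 2017–August 2017: 595 + 2,568 + 920 = 4,083 (over)
July 2017–September 2017: 2,568 + 920 + 376 = 3,864 (over)
August 2017–October 2017: 920 + 376 + 855 = 2,151 (under)
September 2017–November 2017: 376 + 855 + 47 = 1,278 (under)
5 windows exceed the threshold.

5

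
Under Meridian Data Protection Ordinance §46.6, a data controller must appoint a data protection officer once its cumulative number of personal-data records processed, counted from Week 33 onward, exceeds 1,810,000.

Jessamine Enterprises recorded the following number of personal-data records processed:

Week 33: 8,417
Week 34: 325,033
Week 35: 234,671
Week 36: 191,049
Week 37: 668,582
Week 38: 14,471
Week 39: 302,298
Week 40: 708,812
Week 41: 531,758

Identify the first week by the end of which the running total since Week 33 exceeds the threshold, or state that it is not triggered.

Through Week 33: 8,417
Through Week 34: 333,450
Through Week 35: 568,121
Through Week 36: 759,170
Through Week 37: 1,427,752
Through Week 38: 1,442,223
Through Week 39: 1,744,521
Through Week 40: 2,453,333 ← exceeds threshold

Week 40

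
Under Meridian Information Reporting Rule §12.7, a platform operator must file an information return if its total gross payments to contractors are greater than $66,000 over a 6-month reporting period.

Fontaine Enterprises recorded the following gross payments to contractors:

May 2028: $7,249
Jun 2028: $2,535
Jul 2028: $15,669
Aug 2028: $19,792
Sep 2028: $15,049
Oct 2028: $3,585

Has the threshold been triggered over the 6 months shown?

No

Total gross payments to contractors: $7,249 + $2,535 + $15,669 + $19,792 + $15,049 + $3,585 = $63,879.
$63,879 ≤ $66,000, so the threshold is not exceeded.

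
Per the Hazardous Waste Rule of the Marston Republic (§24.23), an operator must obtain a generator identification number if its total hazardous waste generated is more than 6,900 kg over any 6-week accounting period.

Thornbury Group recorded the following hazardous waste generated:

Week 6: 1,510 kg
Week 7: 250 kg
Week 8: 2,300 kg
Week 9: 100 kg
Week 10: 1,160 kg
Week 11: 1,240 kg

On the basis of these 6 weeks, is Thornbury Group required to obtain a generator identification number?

No

Total hazardous waste generated: 1,510 kg + 250 kg + 2,300 kg + 100 kg + 1,160 kg + 1,240 kg = 6,560 kg.
6,560 kg ≤ 6,900 kg, so the threshold is not exceeded.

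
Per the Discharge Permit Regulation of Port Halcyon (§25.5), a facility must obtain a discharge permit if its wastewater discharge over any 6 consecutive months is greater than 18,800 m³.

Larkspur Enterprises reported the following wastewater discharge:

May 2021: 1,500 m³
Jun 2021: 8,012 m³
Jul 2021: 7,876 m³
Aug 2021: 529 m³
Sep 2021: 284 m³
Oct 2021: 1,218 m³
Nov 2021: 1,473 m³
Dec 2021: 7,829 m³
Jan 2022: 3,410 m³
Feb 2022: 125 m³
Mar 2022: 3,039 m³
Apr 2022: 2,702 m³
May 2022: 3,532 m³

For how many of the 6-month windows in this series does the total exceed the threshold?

4

May 2021–Oct 2021: 1,500 m³ + 8,012 m³ + 7,876 m³ + 529 m³ + 284 m³ + 1,218 m³ = 19,419 m³ (over)
Jun 2021–Nov 2021: 8,012 m³ + 7,876 m³ + 529 m³ + 284 m³ + 1,218 m³ + 1,473 m³ = 19,392 m³ (over)
Jul 2021–Dec 2021: 7,876 m³ + 529 m³ + 284 m³ + 1,218 m³ + 1,473 m³ + 7,829 m³ = 19,209 m³ (over)
Aug 2021–Jan 2022: 529 m³ + 284 m³ + 1,218 m³ + 1,473 m³ + 7,829 m³ + 3,410 m³ = 14,743 m³ (under)
Sep 2021–Feb 2022: 284 m³ + 1,218 m³ + 1,473 m³ + 7,829 m³ + 3,410 m³ + 125 m³ = 14,339 m³ (under)
Oct 2021–Mar 2022: 1,218 m³ + 1,473 m³ + 7,829 m³ + 3,410 m³ + 125 m³ + 3,039 m³ = 17,094 m³ (under)
Nov 2021–Apr 2022: 1,473 m³ + 7,829 m³ + 3,410 m³ + 125 m³ + 3,039 m³ + 2,702 m³ = 18,578 m³ (under)
Dec 2021–May 2022: 7,829 m³ + 3,410 m³ + 125 m³ + 3,039 m³ + 2,702 m³ + 3,532 m³ = 20,637 m³ (over)
4 windows exceed the threshold.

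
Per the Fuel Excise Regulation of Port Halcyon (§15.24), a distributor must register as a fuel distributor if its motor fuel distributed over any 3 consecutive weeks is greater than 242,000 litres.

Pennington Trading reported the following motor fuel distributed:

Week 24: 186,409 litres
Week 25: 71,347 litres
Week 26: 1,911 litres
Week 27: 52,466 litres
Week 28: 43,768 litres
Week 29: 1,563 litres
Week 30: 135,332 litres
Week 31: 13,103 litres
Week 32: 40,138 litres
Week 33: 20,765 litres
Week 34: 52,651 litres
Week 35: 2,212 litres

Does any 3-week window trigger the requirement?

Week 24–Week 26: 186,409 litres + 71,347 litres + 1,911 litres = 259,667 litres (over)
Week 25–Week 27: 71,347 litres + 1,911 litres + 52,466 litres = 125,724 litres (under)
Week 26–Week 28: 1,911 litres + 52,466 litres + 43,768 litres = 98,145 litres (under)
Week 27–Week 29: 52,466 litres + 43,768 litres + 1,563 litres = 97,797 litres (under)
Week 28–Week 30: 43,768 litres + 1,563 litres + 135,332 litres = 180,663 litres (under)
Week 29–Week 31: 1,563 litres + 135,332 litres + 13,103 litres = 149,998 litres (under)
Week 30–Week 32: 135,332 litres + 13,103 litres + 40,138 litres = 188,573 litres (under)
Week 31–Week 33: 13,103 litres + 40,138 litres + 20,765 litres = 74,006 litres (under)
Week 32–Week 34: 40,138 litres + 20,765 litres + 52,651 litres = 113,554 litres (under)
Week 33–Week 35: 20,765 litres + 52,651 litres + 2,212 litres = 75,628 litres (under)
At least one window exceeds 242,000 litres.

Yes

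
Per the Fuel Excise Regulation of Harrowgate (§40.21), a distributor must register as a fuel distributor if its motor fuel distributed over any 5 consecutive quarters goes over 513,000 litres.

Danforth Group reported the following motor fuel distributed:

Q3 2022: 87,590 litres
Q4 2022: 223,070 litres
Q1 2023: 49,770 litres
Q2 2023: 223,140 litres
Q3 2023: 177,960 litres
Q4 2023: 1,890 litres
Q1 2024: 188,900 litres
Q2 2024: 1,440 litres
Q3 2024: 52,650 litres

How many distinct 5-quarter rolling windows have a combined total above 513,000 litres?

4

Q3 2022–Q3 2023: 87,590 litres + 223,070 litres + 49,770 litres + 223,140 litres + 177,960 litres = 761,530 litres (over)
Q4 2022–Q4 2023: 223,070 litres + 49,770 litres + 223,140 litres + 177,960 litres + 1,890 litres = 675,830 litres (over)
Q1 2023–Q1 2024: 49,770 litres + 223,140 litres + 177,960 litres + 1,890 litres + 188,900 litres = 641,660 litres (over)
Q2 2023–Q2 2024: 223,140 litres + 177,960 litres + 1,890 litres + 188,900 litres + 1,440 litres = 593,330 litres (over)
Q3 2023–Q3 2024: 177,960 litres + 1,890 litres + 188,900 litres + 1,440 litres + 52,650 litres = 422,840 litres (under)
4 windows exceed the threshold.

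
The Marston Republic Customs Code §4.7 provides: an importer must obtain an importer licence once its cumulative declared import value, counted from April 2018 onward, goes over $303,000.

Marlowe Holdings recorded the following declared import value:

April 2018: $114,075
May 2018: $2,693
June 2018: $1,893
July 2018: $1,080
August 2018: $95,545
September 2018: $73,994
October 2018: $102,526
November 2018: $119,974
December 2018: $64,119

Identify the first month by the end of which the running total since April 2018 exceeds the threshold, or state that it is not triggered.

October 2018

Through April 2018: $114,075
Through May 2018: $116,768
Through June 2018: $118,661
Through July 2018: $119,741
Through August 2018: $215,286
Through September 2018: $289,280
Through October 2018: $391,806 ← exceeds threshold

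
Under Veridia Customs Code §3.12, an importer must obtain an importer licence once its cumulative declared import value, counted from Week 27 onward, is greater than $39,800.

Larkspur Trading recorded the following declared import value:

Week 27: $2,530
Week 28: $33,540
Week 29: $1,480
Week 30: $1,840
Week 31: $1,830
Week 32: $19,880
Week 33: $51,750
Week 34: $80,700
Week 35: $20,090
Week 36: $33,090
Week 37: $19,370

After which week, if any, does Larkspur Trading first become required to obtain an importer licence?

Through Week 27: $2,530
Through Week 28: $36,070
Through Week 29: $37,550
Through Week 30: $39,390
Through Week 31: $41,220 ← exceeds threshold

Week 31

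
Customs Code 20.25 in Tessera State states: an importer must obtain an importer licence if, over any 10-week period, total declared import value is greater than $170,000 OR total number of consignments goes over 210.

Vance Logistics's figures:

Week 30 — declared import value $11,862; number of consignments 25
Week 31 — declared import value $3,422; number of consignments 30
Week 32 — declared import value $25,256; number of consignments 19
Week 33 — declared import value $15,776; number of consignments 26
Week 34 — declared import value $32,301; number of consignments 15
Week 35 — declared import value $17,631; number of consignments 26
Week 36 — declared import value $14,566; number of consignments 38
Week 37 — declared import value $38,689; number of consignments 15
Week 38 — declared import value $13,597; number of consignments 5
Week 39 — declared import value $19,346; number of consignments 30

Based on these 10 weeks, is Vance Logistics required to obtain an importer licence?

Yes

Total declared import value: $11,862 + $3,422 + $25,256 + $15,776 + $32,301 + $17,631 + $14,566 + $38,689 + $13,597 + $19,346 = $192,446 (> $170,000).
Total number of consignments: 25 + 30 + 19 + 26 + 15 + 26 + 38 + 15 + 5 + 30 = 229 (> 210).
The test is 'or': at least one threshold is exceeded.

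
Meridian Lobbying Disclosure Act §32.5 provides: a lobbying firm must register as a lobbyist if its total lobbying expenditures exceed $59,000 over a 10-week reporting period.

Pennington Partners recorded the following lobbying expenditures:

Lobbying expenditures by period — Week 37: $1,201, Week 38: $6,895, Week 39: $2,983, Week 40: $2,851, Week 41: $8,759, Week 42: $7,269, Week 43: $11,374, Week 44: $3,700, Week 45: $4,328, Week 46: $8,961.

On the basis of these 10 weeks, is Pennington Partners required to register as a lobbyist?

Total lobbying expenditures: $1,201 + $6,895 + $2,983 + $2,851 + $8,759 + $7,269 + $11,374 + $3,700 + $4,328 + $8,961 = $58,321.
$58,321 ≤ $59,000, so the threshold is not exceeded.

No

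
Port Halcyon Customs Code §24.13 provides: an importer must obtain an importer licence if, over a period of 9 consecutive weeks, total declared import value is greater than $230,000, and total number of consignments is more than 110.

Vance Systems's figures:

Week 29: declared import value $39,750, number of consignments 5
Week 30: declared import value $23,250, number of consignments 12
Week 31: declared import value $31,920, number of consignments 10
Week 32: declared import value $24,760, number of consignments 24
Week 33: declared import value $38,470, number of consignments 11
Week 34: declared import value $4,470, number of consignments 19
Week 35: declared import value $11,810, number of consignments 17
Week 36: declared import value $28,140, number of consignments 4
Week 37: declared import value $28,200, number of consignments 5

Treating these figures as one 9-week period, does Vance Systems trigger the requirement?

Total declared import value: $39,750 + $23,250 + $31,920 + $24,760 + $38,470 + $4,470 + $11,810 + $28,140 + $28,200 = $230,770 (> $230,000).
Total number of consignments: 5 + 12 + 10 + 24 + 11 + 19 + 17 + 4 + 5 = 107 (≤ 110).
The test is 'and': the rule requires both, and at least one is not exceeded.

No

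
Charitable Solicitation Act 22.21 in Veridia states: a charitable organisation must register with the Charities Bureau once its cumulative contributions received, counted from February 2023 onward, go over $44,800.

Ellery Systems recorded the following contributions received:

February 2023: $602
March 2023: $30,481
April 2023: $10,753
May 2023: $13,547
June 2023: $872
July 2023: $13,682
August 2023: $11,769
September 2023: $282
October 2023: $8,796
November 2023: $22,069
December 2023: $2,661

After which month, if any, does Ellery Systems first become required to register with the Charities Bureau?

Through February 2023: $602
Through March 2023: $31,083
Through April 2023: $41,836
Through May 2023: $55,383 ← exceeds threshold

May 2023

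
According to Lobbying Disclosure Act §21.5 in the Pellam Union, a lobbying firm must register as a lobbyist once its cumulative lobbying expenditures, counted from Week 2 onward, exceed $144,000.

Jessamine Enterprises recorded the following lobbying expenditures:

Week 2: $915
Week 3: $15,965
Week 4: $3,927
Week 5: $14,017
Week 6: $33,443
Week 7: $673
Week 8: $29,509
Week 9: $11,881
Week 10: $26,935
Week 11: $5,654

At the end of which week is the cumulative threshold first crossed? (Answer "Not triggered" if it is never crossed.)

Through Week 2: $915
Through Week 3: $16,880
Through Week 4: $20,807
Through Week 5: $34,824
Through Week 6: $68,267
Through Week 7: $68,940
Through Week 8: $98,449
Through Week 9: $110,330
Through Week 10: $137,265
Through Week 11: $142,919
Final cumulative total $142,919 ≤ $144,000; the threshold is never exceeded.

Not triggered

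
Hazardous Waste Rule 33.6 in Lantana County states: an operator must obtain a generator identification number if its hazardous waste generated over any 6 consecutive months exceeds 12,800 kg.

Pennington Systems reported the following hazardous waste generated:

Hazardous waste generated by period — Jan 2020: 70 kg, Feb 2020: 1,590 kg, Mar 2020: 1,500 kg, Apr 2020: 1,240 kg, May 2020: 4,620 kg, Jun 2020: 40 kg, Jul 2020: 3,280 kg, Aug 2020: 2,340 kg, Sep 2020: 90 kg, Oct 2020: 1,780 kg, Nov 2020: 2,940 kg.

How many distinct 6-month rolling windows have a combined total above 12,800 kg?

Jan 2020–Jun 2020: 70 kg + 1,590 kg + 1,500 kg + 1,240 kg + 4,620 kg + 40 kg = 9,060 kg (under)
Feb 2020–Jul 2020: 1,590 kg + 1,500 kg + 1,240 kg + 4,620 kg + 40 kg + 3,280 kg = 12,270 kg (under)
Mar 2020–Aug 2020: 1,500 kg + 1,240 kg + 4,620 kg + 40 kg + 3,280 kg + 2,340 kg = 13,020 kg (over)
Apr 2020–Sep 2020: 1,240 kg + 4,620 kg + 40 kg + 3,280 kg + 2,340 kg + 90 kg = 11,610 kg (under)
May 2020–Oct 2020: 4,620 kg + 40 kg + 3,280 kg + 2,340 kg + 90 kg + 1,780 kg = 12,150 kg (under)
Jun 2020–Nov 2020: 40 kg + 3,280 kg + 2,340 kg + 90 kg + 1,780 kg + 2,940 kg = 10,470 kg (under)
1 window exceeds the threshold.

1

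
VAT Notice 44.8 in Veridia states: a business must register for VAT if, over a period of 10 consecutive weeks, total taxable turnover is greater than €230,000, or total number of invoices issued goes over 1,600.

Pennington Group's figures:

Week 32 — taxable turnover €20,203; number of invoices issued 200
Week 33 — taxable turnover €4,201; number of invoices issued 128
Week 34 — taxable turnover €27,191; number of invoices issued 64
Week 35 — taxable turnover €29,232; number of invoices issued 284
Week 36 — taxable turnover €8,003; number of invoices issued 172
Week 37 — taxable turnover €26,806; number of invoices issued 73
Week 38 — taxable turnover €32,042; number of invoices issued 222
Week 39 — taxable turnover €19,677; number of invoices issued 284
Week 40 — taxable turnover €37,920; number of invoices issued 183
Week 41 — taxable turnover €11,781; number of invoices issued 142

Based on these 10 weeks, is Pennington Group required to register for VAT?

Yes

Total taxable turnover: €20,203 + €4,201 + €27,191 + €29,232 + €8,003 + €26,806 + €32,042 + €19,677 + €37,920 + €11,781 = €217,056 (≤ €230,000).
Total number of invoices issued: 200 + 128 + 64 + 284 + 172 + 73 + 222 + 284 + 183 + 142 = 1,752 (> 1,600).
The test is 'or': at least one threshold is exceeded.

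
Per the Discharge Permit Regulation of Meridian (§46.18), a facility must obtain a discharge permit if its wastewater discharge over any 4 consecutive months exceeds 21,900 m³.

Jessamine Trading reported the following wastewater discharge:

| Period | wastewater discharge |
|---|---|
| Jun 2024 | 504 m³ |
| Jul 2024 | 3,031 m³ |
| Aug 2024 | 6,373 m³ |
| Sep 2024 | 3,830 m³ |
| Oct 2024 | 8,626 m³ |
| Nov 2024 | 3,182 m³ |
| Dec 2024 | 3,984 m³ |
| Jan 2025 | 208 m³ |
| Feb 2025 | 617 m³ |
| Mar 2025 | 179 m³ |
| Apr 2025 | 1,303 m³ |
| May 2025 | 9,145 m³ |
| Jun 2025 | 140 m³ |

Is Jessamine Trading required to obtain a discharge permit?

Yes

Jun 2024–Sep 2024: 504 m³ + 3,031 m³ + 6,373 m³ + 3,830 m³ = 13,738 m³ (under)
Jul 2024–Oct 2024: 3,031 m³ + 6,373 m³ + 3,830 m³ + 8,626 m³ = 21,860 m³ (under)
Aug 2024–Nov 2024: 6,373 m³ + 3,830 m³ + 8,626 m³ + 3,182 m³ = 22,011 m³ (over)
Sep 2024–Dec 2024: 3,830 m³ + 8,626 m³ + 3,182 m³ + 3,984 m³ = 19,622 m³ (under)
Oct 2024–Jan 2025: 8,626 m³ + 3,182 m³ + 3,984 m³ + 208 m³ = 16,000 m³ (under)
Nov 2024–Feb 2025: 3,182 m³ + 3,984 m³ + 208 m³ + 617 m³ = 7,991 m³ (under)
Dec 2024–Mar 2025: 3,984 m³ + 208 m³ + 617 m³ + 179 m³ = 4,988 m³ (under)
Jan 2025–Apr 2025: 208 m³ + 617 m³ + 179 m³ + 1,303 m³ = 2,307 m³ (under)
Feb 2025–May 2025: 617 m³ + 179 m³ + 1,303 m³ + 9,145 m³ = 11,244 m³ (under)
Mar 2025–Jun 2025: 179 m³ + 1,303 m³ + 9,145 m³ + 140 m³ = 10,767 m³ (under)
At least one window exceeds 21,900 m³.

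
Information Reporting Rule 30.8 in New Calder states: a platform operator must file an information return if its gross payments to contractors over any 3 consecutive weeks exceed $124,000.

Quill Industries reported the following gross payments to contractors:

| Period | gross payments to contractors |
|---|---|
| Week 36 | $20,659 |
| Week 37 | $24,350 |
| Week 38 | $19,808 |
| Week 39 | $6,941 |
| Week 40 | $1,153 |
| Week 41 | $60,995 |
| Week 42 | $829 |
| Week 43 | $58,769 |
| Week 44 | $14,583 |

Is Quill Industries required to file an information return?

Week 36–Week 38: $20,659 + $24,350 + $19,808 = $64,817 (under)
Week 37–Week 39: $24,350 + $19,808 + $6,941 = $51,099 (under)
Week 38–Week 40: $19,808 + $6,941 + $1,153 = $27,902 (under)
Week 39–Week 41: $6,941 + $1,153 + $60,995 = $69,089 (under)
Week 40–Week 42: $1,153 + $60,995 + $829 = $62,977 (under)
Week 41–Week 43: $60,995 + $829 + $58,769 = $120,593 (under)
Week 42–Week 44: $829 + $58,769 + $14,583 = $74,181 (under)
No window exceeds $124,000.

No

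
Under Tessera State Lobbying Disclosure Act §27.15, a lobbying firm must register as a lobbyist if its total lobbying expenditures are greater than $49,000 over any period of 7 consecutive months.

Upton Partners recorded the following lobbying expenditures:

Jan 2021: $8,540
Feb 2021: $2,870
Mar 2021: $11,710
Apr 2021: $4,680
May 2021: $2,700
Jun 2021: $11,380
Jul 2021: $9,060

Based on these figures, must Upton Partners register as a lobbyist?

Total lobbying expenditures: $8,540 + $2,870 + $11,710 + $4,680 + $2,700 + $11,380 + $9,060 = $50,940.
$50,940 > $49,000, so the threshold is exceeded.

Yes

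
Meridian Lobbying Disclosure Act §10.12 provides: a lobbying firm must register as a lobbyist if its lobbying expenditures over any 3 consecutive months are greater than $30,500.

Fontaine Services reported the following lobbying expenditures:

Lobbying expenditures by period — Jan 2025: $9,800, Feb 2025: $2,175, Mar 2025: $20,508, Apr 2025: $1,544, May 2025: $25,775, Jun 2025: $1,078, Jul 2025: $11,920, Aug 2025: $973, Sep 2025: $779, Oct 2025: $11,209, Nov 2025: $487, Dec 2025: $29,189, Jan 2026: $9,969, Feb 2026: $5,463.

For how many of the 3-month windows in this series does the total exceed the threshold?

Jan 2025–Mar 2025: $9,800 + $2,175 + $20,508 = $32,483 (over)
Feb 2025–Apr 2025: $2,175 + $20,508 + $1,544 = $24,227 (under)
Mar 2025–May 2025: $20,508 + $1,544 + $25,775 = $47,827 (over)
Apr 2025–Jun 2025: $1,544 + $25,775 + $1,078 = $28,397 (under)
May 2025–Jul 2025: $25,775 + $1,078 + $11,920 = $38,773 (over)
Jun 2025–Aug 2025: $1,078 + $11,920 + $973 = $13,971 (under)
Jul 2025–Sep 2025: $11,920 + $973 + $779 = $13,672 (under)
Aug 2025–Oct 2025: $973 + $779 + $11,209 = $12,961 (under)
Sep 2025–Nov 2025: $779 + $11,209 + $487 = $12,475 (under)
Oct 2025–Dec 2025: $11,209 + $487 + $29,189 = $40,885 (over)
Nov 2025–Jan 2026: $487 + $29,189 + $9,969 = $39,645 (over)
Dec 2025–Feb 2026: $29,189 + $9,969 + $5,463 = $44,621 (over)
6 windows exceed the threshold.

6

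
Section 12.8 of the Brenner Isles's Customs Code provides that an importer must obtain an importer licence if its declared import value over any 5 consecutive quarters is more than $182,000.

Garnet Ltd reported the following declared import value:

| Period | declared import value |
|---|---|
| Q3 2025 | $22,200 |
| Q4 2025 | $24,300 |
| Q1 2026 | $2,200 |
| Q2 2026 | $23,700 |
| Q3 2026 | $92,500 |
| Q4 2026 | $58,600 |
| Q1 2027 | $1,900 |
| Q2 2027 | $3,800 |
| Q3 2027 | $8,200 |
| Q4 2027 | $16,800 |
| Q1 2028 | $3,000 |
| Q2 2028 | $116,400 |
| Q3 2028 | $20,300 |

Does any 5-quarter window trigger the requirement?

Yes

Q3 2025–Q3 2026: $22,200 + $24,300 + $2,200 + $23,700 + $92,500 = $164,900 (under)
Q4 2025–Q4 2026: $24,300 + $2,200 + $23,700 + $92,500 + $58,600 = $201,300 (over)
Q1 2026–Q1 2027: $2,200 + $23,700 + $92,500 + $58,600 + $1,900 = $178,900 (under)
Q2 2026–Q2 2027: $23,700 + $92,500 + $58,600 + $1,900 + $3,800 = $180,500 (under)
Q3 2026–Q3 2027: $92,500 + $58,600 + $1,900 + $3,800 + $8,200 = $165,000 (under)
Q4 2026–Q4 2027: $58,600 + $1,900 + $3,800 + $8,200 + $16,800 = $89,300 (under)
Q1 2027–Q1 2028: $1,900 + $3,800 + $8,200 + $16,800 + $3,000 = $33,700 (under)
Q2 2027–Q2 2028: $3,800 + $8,200 + $16,800 + $3,000 + $116,400 = $148,200 (under)
Q3 2027–Q3 2028: $8,200 + $16,800 + $3,000 + $116,400 + $20,300 = $164,700 (under)
At least one window exceeds $182,000.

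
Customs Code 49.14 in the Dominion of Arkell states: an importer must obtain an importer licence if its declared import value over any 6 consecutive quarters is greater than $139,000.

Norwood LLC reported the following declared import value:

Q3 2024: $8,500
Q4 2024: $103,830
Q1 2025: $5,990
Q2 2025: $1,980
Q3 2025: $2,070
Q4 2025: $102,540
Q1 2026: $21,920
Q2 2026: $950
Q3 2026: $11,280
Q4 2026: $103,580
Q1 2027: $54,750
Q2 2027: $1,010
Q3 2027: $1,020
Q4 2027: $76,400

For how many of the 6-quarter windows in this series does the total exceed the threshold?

Q3 2024–Q4 2025: $8,500 + $103,830 + $5,990 + $1,980 + $2,070 + $102,540 = $224,910 (over)
Q4 2024–Q1 2026: $103,830 + $5,990 + $1,980 + $2,070 + $102,540 + $21,920 = $238,330 (over)
Q1 2025–Q2 2026: $5,990 + $1,980 + $2,070 + $102,540 + $21,920 + $950 = $135,450 (under)
Q2 2025–Q3 2026: $1,980 + $2,070 + $102,540 + $21,920 + $950 + $11,280 = $140,740 (over)
Q3 2025–Q4 2026: $2,070 + $102,540 + $21,920 + $950 + $11,280 + $103,580 = $242,340 (over)
Q4 2025–Q1 2027: $102,540 + $21,920 + $950 + $11,280 + $103,580 + $54,750 = $295,020 (over)
Q1 2026–Q2 2027: $21,920 + $950 + $11,280 + $103,580 + $54,750 + $1,010 = $193,490 (over)
Q2 2026–Q3 2027: $950 + $11,280 + $103,580 + $54,750 + $1,010 + $1,020 = $172,590 (over)
Q3 2026–Q4 2027: $11,280 + $103,580 + $54,750 + $1,010 + $1,020 + $76,400 = $248,040 (over)
8 windows exceed the threshold.

8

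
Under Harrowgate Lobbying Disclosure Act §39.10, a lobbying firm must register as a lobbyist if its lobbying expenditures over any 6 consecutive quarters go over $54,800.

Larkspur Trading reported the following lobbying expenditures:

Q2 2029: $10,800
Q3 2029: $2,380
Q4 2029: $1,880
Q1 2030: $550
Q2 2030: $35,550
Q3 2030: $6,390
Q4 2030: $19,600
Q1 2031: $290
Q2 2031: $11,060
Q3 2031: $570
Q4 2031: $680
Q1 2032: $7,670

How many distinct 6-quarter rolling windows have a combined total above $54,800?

5

Q2 2029–Q3 2030: $10,800 + $2,380 + $1,880 + $550 + $35,550 + $6,390 = $57,550 (over)
Q3 2029–Q4 2030: $2,380 + $1,880 + $550 + $35,550 + $6,390 + $19,600 = $66,350 (over)
Q4 2029–Q1 2031: $1,880 + $550 + $35,550 + $6,390 + $19,600 + $290 = $64,260 (over)
Q1 2030–Q2 2031: $550 + $35,550 + $6,390 + $19,600 + $290 + $11,060 = $73,440 (over)
Q2 2030–Q3 2031: $35,550 + $6,390 + $19,600 + $290 + $11,060 + $570 = $73,460 (over)
Q3 2030–Q4 2031: $6,390 + $19,600 + $290 + $11,060 + $570 + $680 = $38,590 (under)
Q4 2030–Q1 2032: $19,600 + $290 + $11,060 + $570 + $680 + $7,670 = $39,870 (under)
5 windows exceed the threshold.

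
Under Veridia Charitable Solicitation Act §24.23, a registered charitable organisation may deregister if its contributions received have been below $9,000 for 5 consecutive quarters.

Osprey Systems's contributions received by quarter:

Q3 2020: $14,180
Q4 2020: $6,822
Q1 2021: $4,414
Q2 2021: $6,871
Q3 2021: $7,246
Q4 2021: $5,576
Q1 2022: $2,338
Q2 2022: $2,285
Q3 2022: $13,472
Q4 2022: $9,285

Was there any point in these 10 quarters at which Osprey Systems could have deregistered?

Yes

Quarters below $9,000: Q4 2020, Q1 2021, Q2 2021, Q3 2021, Q4 2021, Q1 2022, Q2 2022.
Longest run of consecutive quarters below the threshold: 7.
7 ≥ 5, so Osprey Systems became eligible.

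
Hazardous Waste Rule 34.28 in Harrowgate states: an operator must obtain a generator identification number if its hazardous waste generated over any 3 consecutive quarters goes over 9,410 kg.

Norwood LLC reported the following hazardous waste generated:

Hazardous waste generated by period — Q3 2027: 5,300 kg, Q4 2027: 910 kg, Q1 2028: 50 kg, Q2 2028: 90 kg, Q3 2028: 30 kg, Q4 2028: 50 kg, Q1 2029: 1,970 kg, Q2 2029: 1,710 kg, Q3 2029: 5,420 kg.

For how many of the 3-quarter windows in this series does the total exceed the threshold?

Q3 2027–Q1 2028: 5,300 kg + 910 kg + 50 kg = 6,260 kg (under)
Q4 2027–Q2 2028: 910 kg + 50 kg + 90 kg = 1,050 kg (under)
Q1 2028–Q3 2028: 50 kg + 90 kg + 30 kg = 170 kg (under)
Q2 2028–Q4 2028: 90 kg + 30 kg + 50 kg = 170 kg (under)
Q3 2028–Q1 2029: 30 kg + 50 kg + 1,970 kg = 2,050 kg (under)
Q4 2028–Q2 2029: 50 kg + 1,970 kg + 1,710 kg = 3,730 kg (under)
Q1 2029–Q3 2029: 1,970 kg + 1,710 kg + 5,420 kg = 9,100 kg (under)
0 windows exceed the threshold.

0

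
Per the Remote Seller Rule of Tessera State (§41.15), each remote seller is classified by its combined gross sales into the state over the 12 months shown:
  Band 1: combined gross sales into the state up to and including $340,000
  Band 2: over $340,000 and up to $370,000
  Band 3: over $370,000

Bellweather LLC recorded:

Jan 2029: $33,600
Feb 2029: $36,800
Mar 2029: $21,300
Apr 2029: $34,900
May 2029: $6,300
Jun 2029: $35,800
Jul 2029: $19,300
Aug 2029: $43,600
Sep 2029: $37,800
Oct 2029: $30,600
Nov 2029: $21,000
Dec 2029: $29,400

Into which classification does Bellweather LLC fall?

Band 2

Combined gross sales into the state: $33,600 + $36,800 + $21,300 + $34,900 + $6,300 + $35,800 + $19,300 + $43,600 + $37,800 + $30,600 + $21,000 + $29,400 = $350,400.
$340,000 < $350,400 ≤ $370,000, so Band 2 applies.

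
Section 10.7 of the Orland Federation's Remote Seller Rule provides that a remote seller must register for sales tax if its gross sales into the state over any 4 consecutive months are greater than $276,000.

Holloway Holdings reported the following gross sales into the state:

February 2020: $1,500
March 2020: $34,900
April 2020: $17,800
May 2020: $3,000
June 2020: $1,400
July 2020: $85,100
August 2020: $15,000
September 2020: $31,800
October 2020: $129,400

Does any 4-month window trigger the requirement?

February 2020–May 2020: $1,500 + $34,900 + $17,800 + $3,000 = $57,200 (under)
March 2020–June 2020: $34,900 + $17,800 + $3,000 + $1,400 = $57,100 (under)
April 2020–July 2020: $17,800 + $3,000 + $1,400 + $85,100 = $107,300 (under)
May 2020–August 2020: $3,000 + $1,400 + $85,100 + $15,000 = $104,500 (under)
June 2020–September 2020: $1,400 + $85,100 + $15,000 + $31,800 = $133,300 (under)
July 2020–October 2020: $85,100 + $15,000 + $31,800 + $129,400 = $261,300 (under)
No window exceeds $276,000.

No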